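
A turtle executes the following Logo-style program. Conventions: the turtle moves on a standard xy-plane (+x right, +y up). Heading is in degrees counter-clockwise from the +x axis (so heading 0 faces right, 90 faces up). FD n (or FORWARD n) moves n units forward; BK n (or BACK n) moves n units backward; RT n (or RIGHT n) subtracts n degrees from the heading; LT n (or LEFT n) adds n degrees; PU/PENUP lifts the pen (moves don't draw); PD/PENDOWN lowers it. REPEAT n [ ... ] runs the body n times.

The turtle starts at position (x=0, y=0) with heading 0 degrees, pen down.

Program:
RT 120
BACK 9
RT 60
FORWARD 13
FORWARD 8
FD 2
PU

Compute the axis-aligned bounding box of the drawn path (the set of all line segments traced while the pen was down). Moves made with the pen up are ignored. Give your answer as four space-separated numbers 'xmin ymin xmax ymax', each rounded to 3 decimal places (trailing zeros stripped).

Answer: -18.5 0 4.5 7.794

Derivation:
Executing turtle program step by step:
Start: pos=(0,0), heading=0, pen down
RT 120: heading 0 -> 240
BK 9: (0,0) -> (4.5,7.794) [heading=240, draw]
RT 60: heading 240 -> 180
FD 13: (4.5,7.794) -> (-8.5,7.794) [heading=180, draw]
FD 8: (-8.5,7.794) -> (-16.5,7.794) [heading=180, draw]
FD 2: (-16.5,7.794) -> (-18.5,7.794) [heading=180, draw]
PU: pen up
Final: pos=(-18.5,7.794), heading=180, 4 segment(s) drawn

Segment endpoints: x in {-18.5, -16.5, -8.5, 0, 4.5}, y in {0, 7.794, 7.794, 7.794}
xmin=-18.5, ymin=0, xmax=4.5, ymax=7.794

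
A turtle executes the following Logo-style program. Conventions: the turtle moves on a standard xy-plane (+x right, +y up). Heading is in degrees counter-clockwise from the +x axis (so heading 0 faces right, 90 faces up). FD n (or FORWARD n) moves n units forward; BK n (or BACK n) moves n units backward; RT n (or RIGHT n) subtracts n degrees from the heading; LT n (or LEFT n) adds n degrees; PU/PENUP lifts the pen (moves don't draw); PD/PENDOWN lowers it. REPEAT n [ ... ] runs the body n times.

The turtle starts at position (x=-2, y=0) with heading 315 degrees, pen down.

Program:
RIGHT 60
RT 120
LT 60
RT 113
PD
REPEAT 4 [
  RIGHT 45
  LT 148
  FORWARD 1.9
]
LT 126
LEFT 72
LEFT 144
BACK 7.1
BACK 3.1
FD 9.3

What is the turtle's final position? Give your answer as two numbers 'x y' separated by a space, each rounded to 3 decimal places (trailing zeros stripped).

Executing turtle program step by step:
Start: pos=(-2,0), heading=315, pen down
RT 60: heading 315 -> 255
RT 120: heading 255 -> 135
LT 60: heading 135 -> 195
RT 113: heading 195 -> 82
PD: pen down
REPEAT 4 [
  -- iteration 1/4 --
  RT 45: heading 82 -> 37
  LT 148: heading 37 -> 185
  FD 1.9: (-2,0) -> (-3.893,-0.166) [heading=185, draw]
  -- iteration 2/4 --
  RT 45: heading 185 -> 140
  LT 148: heading 140 -> 288
  FD 1.9: (-3.893,-0.166) -> (-3.306,-1.973) [heading=288, draw]
  -- iteration 3/4 --
  RT 45: heading 288 -> 243
  LT 148: heading 243 -> 31
  FD 1.9: (-3.306,-1.973) -> (-1.677,-0.994) [heading=31, draw]
  -- iteration 4/4 --
  RT 45: heading 31 -> 346
  LT 148: heading 346 -> 134
  FD 1.9: (-1.677,-0.994) -> (-2.997,0.373) [heading=134, draw]
]
LT 126: heading 134 -> 260
LT 72: heading 260 -> 332
LT 144: heading 332 -> 116
BK 7.1: (-2.997,0.373) -> (0.116,-6.009) [heading=116, draw]
BK 3.1: (0.116,-6.009) -> (1.475,-8.795) [heading=116, draw]
FD 9.3: (1.475,-8.795) -> (-2.602,-0.436) [heading=116, draw]
Final: pos=(-2.602,-0.436), heading=116, 7 segment(s) drawn

Answer: -2.602 -0.436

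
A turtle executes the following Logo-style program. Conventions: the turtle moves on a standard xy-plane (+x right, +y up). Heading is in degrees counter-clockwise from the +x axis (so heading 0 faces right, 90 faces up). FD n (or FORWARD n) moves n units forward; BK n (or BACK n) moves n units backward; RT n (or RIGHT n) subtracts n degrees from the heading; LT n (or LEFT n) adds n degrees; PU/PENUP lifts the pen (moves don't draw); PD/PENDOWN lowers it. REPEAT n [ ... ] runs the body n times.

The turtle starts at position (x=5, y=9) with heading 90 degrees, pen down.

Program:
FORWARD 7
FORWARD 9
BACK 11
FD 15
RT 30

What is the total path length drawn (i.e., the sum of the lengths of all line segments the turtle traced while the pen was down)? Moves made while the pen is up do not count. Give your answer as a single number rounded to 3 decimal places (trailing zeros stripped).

Answer: 42

Derivation:
Executing turtle program step by step:
Start: pos=(5,9), heading=90, pen down
FD 7: (5,9) -> (5,16) [heading=90, draw]
FD 9: (5,16) -> (5,25) [heading=90, draw]
BK 11: (5,25) -> (5,14) [heading=90, draw]
FD 15: (5,14) -> (5,29) [heading=90, draw]
RT 30: heading 90 -> 60
Final: pos=(5,29), heading=60, 4 segment(s) drawn

Segment lengths:
  seg 1: (5,9) -> (5,16), length = 7
  seg 2: (5,16) -> (5,25), length = 9
  seg 3: (5,25) -> (5,14), length = 11
  seg 4: (5,14) -> (5,29), length = 15
Total = 42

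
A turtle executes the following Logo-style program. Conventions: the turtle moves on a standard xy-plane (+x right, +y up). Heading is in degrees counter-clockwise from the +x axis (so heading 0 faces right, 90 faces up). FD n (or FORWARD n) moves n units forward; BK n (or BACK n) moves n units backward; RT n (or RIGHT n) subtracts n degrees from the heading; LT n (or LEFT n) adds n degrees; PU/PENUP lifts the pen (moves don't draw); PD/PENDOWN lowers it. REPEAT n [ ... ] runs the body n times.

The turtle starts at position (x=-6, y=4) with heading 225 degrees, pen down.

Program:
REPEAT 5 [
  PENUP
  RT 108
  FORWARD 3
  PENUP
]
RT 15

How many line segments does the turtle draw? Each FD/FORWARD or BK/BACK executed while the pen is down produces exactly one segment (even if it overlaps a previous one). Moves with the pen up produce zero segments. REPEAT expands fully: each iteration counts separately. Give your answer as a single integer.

Executing turtle program step by step:
Start: pos=(-6,4), heading=225, pen down
REPEAT 5 [
  -- iteration 1/5 --
  PU: pen up
  RT 108: heading 225 -> 117
  FD 3: (-6,4) -> (-7.362,6.673) [heading=117, move]
  PU: pen up
  -- iteration 2/5 --
  PU: pen up
  RT 108: heading 117 -> 9
  FD 3: (-7.362,6.673) -> (-4.399,7.142) [heading=9, move]
  PU: pen up
  -- iteration 3/5 --
  PU: pen up
  RT 108: heading 9 -> 261
  FD 3: (-4.399,7.142) -> (-4.868,4.179) [heading=261, move]
  PU: pen up
  -- iteration 4/5 --
  PU: pen up
  RT 108: heading 261 -> 153
  FD 3: (-4.868,4.179) -> (-7.541,5.541) [heading=153, move]
  PU: pen up
  -- iteration 5/5 --
  PU: pen up
  RT 108: heading 153 -> 45
  FD 3: (-7.541,5.541) -> (-5.42,7.663) [heading=45, move]
  PU: pen up
]
RT 15: heading 45 -> 30
Final: pos=(-5.42,7.663), heading=30, 0 segment(s) drawn
Segments drawn: 0

Answer: 0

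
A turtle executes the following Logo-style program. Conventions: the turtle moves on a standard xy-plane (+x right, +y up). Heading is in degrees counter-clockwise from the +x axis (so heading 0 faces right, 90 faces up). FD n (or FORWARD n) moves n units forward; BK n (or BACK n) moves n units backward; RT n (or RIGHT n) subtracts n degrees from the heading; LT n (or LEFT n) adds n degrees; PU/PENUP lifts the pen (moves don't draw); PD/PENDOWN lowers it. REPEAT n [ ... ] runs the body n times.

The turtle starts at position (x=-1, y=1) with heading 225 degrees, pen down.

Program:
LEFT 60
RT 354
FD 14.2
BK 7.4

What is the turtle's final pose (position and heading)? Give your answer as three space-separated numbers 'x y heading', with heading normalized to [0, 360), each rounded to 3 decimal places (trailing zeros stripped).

Answer: 1.437 -5.348 291

Derivation:
Executing turtle program step by step:
Start: pos=(-1,1), heading=225, pen down
LT 60: heading 225 -> 285
RT 354: heading 285 -> 291
FD 14.2: (-1,1) -> (4.089,-12.257) [heading=291, draw]
BK 7.4: (4.089,-12.257) -> (1.437,-5.348) [heading=291, draw]
Final: pos=(1.437,-5.348), heading=291, 2 segment(s) drawn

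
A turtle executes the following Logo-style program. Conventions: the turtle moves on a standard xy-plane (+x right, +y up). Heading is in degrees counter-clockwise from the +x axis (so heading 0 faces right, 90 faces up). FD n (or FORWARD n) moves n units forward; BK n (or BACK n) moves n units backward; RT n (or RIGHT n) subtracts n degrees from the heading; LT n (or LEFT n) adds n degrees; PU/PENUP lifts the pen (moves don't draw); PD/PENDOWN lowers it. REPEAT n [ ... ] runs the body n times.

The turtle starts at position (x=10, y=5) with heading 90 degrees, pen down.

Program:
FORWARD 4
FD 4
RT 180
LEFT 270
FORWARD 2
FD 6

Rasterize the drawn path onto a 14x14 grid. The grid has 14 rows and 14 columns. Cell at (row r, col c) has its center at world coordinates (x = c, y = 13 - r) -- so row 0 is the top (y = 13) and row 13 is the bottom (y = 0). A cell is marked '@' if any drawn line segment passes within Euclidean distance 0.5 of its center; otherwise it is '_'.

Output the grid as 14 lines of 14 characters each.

Segment 0: (10,5) -> (10,9)
Segment 1: (10,9) -> (10,13)
Segment 2: (10,13) -> (8,13)
Segment 3: (8,13) -> (2,13)

Answer: __@@@@@@@@@___
__________@___
__________@___
__________@___
__________@___
__________@___
__________@___
__________@___
__________@___
______________
______________
______________
______________
______________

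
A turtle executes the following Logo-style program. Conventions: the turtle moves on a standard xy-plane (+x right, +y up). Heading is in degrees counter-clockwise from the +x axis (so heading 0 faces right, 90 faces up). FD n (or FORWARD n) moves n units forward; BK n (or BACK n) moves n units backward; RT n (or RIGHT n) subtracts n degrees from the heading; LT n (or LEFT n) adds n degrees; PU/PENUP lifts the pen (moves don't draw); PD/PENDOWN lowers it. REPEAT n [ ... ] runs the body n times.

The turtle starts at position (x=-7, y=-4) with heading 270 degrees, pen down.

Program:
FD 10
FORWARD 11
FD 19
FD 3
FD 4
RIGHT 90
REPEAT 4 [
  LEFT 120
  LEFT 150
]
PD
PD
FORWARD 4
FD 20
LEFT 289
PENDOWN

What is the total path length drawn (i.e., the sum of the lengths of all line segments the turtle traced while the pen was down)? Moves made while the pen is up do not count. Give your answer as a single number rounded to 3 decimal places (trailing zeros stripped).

Answer: 71

Derivation:
Executing turtle program step by step:
Start: pos=(-7,-4), heading=270, pen down
FD 10: (-7,-4) -> (-7,-14) [heading=270, draw]
FD 11: (-7,-14) -> (-7,-25) [heading=270, draw]
FD 19: (-7,-25) -> (-7,-44) [heading=270, draw]
FD 3: (-7,-44) -> (-7,-47) [heading=270, draw]
FD 4: (-7,-47) -> (-7,-51) [heading=270, draw]
RT 90: heading 270 -> 180
REPEAT 4 [
  -- iteration 1/4 --
  LT 120: heading 180 -> 300
  LT 150: heading 300 -> 90
  -- iteration 2/4 --
  LT 120: heading 90 -> 210
  LT 150: heading 210 -> 0
  -- iteration 3/4 --
  LT 120: heading 0 -> 120
  LT 150: heading 120 -> 270
  -- iteration 4/4 --
  LT 120: heading 270 -> 30
  LT 150: heading 30 -> 180
]
PD: pen down
PD: pen down
FD 4: (-7,-51) -> (-11,-51) [heading=180, draw]
FD 20: (-11,-51) -> (-31,-51) [heading=180, draw]
LT 289: heading 180 -> 109
PD: pen down
Final: pos=(-31,-51), heading=109, 7 segment(s) drawn

Segment lengths:
  seg 1: (-7,-4) -> (-7,-14), length = 10
  seg 2: (-7,-14) -> (-7,-25), length = 11
  seg 3: (-7,-25) -> (-7,-44), length = 19
  seg 4: (-7,-44) -> (-7,-47), length = 3
  seg 5: (-7,-47) -> (-7,-51), length = 4
  seg 6: (-7,-51) -> (-11,-51), length = 4
  seg 7: (-11,-51) -> (-31,-51), length = 20
Total = 71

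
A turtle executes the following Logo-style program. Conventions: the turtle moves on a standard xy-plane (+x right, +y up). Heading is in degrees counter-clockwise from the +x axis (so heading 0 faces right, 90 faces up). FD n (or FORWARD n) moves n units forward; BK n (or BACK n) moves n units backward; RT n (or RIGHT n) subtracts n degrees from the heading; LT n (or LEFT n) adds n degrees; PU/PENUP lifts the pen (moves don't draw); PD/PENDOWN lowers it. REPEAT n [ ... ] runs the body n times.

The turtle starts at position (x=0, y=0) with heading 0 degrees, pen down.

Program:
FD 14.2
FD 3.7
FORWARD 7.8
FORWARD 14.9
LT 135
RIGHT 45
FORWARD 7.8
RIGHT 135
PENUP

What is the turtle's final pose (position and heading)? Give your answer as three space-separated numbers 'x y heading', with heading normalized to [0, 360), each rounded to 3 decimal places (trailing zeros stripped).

Executing turtle program step by step:
Start: pos=(0,0), heading=0, pen down
FD 14.2: (0,0) -> (14.2,0) [heading=0, draw]
FD 3.7: (14.2,0) -> (17.9,0) [heading=0, draw]
FD 7.8: (17.9,0) -> (25.7,0) [heading=0, draw]
FD 14.9: (25.7,0) -> (40.6,0) [heading=0, draw]
LT 135: heading 0 -> 135
RT 45: heading 135 -> 90
FD 7.8: (40.6,0) -> (40.6,7.8) [heading=90, draw]
RT 135: heading 90 -> 315
PU: pen up
Final: pos=(40.6,7.8), heading=315, 5 segment(s) drawn

Answer: 40.6 7.8 315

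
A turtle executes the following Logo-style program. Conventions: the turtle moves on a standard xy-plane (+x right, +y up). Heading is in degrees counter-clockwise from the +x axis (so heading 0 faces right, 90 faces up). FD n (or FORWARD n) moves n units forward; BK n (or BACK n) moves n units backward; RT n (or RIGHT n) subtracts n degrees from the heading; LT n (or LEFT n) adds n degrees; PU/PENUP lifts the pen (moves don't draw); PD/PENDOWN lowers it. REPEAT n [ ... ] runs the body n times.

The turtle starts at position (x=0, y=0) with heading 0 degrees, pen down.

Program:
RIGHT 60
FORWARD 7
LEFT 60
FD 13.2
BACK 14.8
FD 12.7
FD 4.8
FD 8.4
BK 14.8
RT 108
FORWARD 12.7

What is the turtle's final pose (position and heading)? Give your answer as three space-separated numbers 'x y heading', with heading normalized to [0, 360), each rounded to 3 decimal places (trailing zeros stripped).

Answer: 9.075 -18.141 252

Derivation:
Executing turtle program step by step:
Start: pos=(0,0), heading=0, pen down
RT 60: heading 0 -> 300
FD 7: (0,0) -> (3.5,-6.062) [heading=300, draw]
LT 60: heading 300 -> 0
FD 13.2: (3.5,-6.062) -> (16.7,-6.062) [heading=0, draw]
BK 14.8: (16.7,-6.062) -> (1.9,-6.062) [heading=0, draw]
FD 12.7: (1.9,-6.062) -> (14.6,-6.062) [heading=0, draw]
FD 4.8: (14.6,-6.062) -> (19.4,-6.062) [heading=0, draw]
FD 8.4: (19.4,-6.062) -> (27.8,-6.062) [heading=0, draw]
BK 14.8: (27.8,-6.062) -> (13,-6.062) [heading=0, draw]
RT 108: heading 0 -> 252
FD 12.7: (13,-6.062) -> (9.075,-18.141) [heading=252, draw]
Final: pos=(9.075,-18.141), heading=252, 8 segment(s) drawn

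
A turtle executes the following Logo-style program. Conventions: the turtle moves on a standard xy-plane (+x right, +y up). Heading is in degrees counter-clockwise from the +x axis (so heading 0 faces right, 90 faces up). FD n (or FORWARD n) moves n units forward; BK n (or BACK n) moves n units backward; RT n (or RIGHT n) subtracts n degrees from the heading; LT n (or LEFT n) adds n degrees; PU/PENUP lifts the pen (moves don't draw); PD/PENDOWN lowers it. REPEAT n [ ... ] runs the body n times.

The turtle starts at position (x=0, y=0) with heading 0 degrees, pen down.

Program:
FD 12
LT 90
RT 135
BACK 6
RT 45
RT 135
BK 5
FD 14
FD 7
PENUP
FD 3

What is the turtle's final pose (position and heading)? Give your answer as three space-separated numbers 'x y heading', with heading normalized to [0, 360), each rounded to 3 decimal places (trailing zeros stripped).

Executing turtle program step by step:
Start: pos=(0,0), heading=0, pen down
FD 12: (0,0) -> (12,0) [heading=0, draw]
LT 90: heading 0 -> 90
RT 135: heading 90 -> 315
BK 6: (12,0) -> (7.757,4.243) [heading=315, draw]
RT 45: heading 315 -> 270
RT 135: heading 270 -> 135
BK 5: (7.757,4.243) -> (11.293,0.707) [heading=135, draw]
FD 14: (11.293,0.707) -> (1.393,10.607) [heading=135, draw]
FD 7: (1.393,10.607) -> (-3.556,15.556) [heading=135, draw]
PU: pen up
FD 3: (-3.556,15.556) -> (-5.678,17.678) [heading=135, move]
Final: pos=(-5.678,17.678), heading=135, 5 segment(s) drawn

Answer: -5.678 17.678 135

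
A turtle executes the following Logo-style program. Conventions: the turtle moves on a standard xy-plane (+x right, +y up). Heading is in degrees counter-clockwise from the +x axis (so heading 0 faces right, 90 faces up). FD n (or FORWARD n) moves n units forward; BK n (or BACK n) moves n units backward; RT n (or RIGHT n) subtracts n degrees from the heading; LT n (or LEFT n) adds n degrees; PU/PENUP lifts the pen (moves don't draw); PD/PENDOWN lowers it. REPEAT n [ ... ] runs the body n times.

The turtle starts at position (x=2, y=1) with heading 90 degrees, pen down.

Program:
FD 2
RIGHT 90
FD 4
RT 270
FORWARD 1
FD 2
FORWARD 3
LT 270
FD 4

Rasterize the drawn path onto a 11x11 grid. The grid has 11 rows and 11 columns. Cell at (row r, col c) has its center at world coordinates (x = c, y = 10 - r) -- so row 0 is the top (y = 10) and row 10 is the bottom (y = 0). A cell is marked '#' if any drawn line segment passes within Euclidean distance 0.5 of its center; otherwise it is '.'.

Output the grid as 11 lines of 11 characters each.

Segment 0: (2,1) -> (2,3)
Segment 1: (2,3) -> (6,3)
Segment 2: (6,3) -> (6,4)
Segment 3: (6,4) -> (6,6)
Segment 4: (6,6) -> (6,9)
Segment 5: (6,9) -> (10,9)

Answer: ...........
......#####
......#....
......#....
......#....
......#....
......#....
..#####....
..#........
..#........
...........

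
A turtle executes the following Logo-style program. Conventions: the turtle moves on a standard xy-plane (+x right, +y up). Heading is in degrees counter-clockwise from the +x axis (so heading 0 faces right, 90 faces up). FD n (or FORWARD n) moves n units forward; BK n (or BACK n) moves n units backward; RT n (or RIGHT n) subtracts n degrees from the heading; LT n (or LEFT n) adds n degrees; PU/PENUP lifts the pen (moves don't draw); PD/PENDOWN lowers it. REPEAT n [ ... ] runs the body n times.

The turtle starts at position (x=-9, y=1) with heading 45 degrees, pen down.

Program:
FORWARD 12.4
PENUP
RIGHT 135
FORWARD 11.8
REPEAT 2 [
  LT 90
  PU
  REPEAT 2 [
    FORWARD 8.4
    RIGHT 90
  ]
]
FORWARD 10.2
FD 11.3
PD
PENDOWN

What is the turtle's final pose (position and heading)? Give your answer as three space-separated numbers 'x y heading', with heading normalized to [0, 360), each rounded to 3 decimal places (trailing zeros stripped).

Answer: -0.232 2.668 90

Derivation:
Executing turtle program step by step:
Start: pos=(-9,1), heading=45, pen down
FD 12.4: (-9,1) -> (-0.232,9.768) [heading=45, draw]
PU: pen up
RT 135: heading 45 -> 270
FD 11.8: (-0.232,9.768) -> (-0.232,-2.032) [heading=270, move]
REPEAT 2 [
  -- iteration 1/2 --
  LT 90: heading 270 -> 0
  PU: pen up
  REPEAT 2 [
    -- iteration 1/2 --
    FD 8.4: (-0.232,-2.032) -> (8.168,-2.032) [heading=0, move]
    RT 90: heading 0 -> 270
    -- iteration 2/2 --
    FD 8.4: (8.168,-2.032) -> (8.168,-10.432) [heading=270, move]
    RT 90: heading 270 -> 180
  ]
  -- iteration 2/2 --
  LT 90: heading 180 -> 270
  PU: pen up
  REPEAT 2 [
    -- iteration 1/2 --
    FD 8.4: (8.168,-10.432) -> (8.168,-18.832) [heading=270, move]
    RT 90: heading 270 -> 180
    -- iteration 2/2 --
    FD 8.4: (8.168,-18.832) -> (-0.232,-18.832) [heading=180, move]
    RT 90: heading 180 -> 90
  ]
]
FD 10.2: (-0.232,-18.832) -> (-0.232,-8.632) [heading=90, move]
FD 11.3: (-0.232,-8.632) -> (-0.232,2.668) [heading=90, move]
PD: pen down
PD: pen down
Final: pos=(-0.232,2.668), heading=90, 1 segment(s) drawn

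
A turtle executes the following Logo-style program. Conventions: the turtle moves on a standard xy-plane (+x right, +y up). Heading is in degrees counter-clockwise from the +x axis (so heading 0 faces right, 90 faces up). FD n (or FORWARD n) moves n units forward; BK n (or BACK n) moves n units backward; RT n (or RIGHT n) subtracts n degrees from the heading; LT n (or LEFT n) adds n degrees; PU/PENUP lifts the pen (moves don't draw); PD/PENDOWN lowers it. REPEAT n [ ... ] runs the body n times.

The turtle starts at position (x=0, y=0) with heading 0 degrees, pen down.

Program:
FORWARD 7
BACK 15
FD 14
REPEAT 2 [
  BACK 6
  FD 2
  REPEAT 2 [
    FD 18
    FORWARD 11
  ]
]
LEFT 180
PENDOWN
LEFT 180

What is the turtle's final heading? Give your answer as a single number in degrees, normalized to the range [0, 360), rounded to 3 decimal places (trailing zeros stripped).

Answer: 0

Derivation:
Executing turtle program step by step:
Start: pos=(0,0), heading=0, pen down
FD 7: (0,0) -> (7,0) [heading=0, draw]
BK 15: (7,0) -> (-8,0) [heading=0, draw]
FD 14: (-8,0) -> (6,0) [heading=0, draw]
REPEAT 2 [
  -- iteration 1/2 --
  BK 6: (6,0) -> (0,0) [heading=0, draw]
  FD 2: (0,0) -> (2,0) [heading=0, draw]
  REPEAT 2 [
    -- iteration 1/2 --
    FD 18: (2,0) -> (20,0) [heading=0, draw]
    FD 11: (20,0) -> (31,0) [heading=0, draw]
    -- iteration 2/2 --
    FD 18: (31,0) -> (49,0) [heading=0, draw]
    FD 11: (49,0) -> (60,0) [heading=0, draw]
  ]
  -- iteration 2/2 --
  BK 6: (60,0) -> (54,0) [heading=0, draw]
  FD 2: (54,0) -> (56,0) [heading=0, draw]
  REPEAT 2 [
    -- iteration 1/2 --
    FD 18: (56,0) -> (74,0) [heading=0, draw]
    FD 11: (74,0) -> (85,0) [heading=0, draw]
    -- iteration 2/2 --
    FD 18: (85,0) -> (103,0) [heading=0, draw]
    FD 11: (103,0) -> (114,0) [heading=0, draw]
  ]
]
LT 180: heading 0 -> 180
PD: pen down
LT 180: heading 180 -> 0
Final: pos=(114,0), heading=0, 15 segment(s) drawn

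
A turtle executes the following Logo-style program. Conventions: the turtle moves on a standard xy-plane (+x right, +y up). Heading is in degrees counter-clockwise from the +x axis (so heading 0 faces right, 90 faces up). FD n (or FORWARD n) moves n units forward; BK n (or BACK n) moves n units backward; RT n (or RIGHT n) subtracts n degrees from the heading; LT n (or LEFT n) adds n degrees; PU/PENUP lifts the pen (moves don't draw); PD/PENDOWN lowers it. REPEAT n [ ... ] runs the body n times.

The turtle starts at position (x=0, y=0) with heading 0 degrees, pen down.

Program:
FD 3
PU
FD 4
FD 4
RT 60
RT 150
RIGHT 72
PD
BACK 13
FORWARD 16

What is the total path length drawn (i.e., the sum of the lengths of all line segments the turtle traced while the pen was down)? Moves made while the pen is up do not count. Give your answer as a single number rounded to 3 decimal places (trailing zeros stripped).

Answer: 32

Derivation:
Executing turtle program step by step:
Start: pos=(0,0), heading=0, pen down
FD 3: (0,0) -> (3,0) [heading=0, draw]
PU: pen up
FD 4: (3,0) -> (7,0) [heading=0, move]
FD 4: (7,0) -> (11,0) [heading=0, move]
RT 60: heading 0 -> 300
RT 150: heading 300 -> 150
RT 72: heading 150 -> 78
PD: pen down
BK 13: (11,0) -> (8.297,-12.716) [heading=78, draw]
FD 16: (8.297,-12.716) -> (11.624,2.934) [heading=78, draw]
Final: pos=(11.624,2.934), heading=78, 3 segment(s) drawn

Segment lengths:
  seg 1: (0,0) -> (3,0), length = 3
  seg 2: (11,0) -> (8.297,-12.716), length = 13
  seg 3: (8.297,-12.716) -> (11.624,2.934), length = 16
Total = 32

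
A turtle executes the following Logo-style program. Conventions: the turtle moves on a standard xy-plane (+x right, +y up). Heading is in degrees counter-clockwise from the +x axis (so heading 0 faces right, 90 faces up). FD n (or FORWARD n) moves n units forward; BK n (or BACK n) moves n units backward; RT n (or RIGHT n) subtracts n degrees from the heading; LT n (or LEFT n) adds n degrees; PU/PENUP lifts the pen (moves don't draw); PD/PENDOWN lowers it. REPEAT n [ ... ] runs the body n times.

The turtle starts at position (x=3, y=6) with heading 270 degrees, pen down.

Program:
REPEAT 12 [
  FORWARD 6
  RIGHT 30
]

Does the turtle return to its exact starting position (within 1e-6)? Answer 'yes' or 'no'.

Executing turtle program step by step:
Start: pos=(3,6), heading=270, pen down
REPEAT 12 [
  -- iteration 1/12 --
  FD 6: (3,6) -> (3,0) [heading=270, draw]
  RT 30: heading 270 -> 240
  -- iteration 2/12 --
  FD 6: (3,0) -> (0,-5.196) [heading=240, draw]
  RT 30: heading 240 -> 210
  -- iteration 3/12 --
  FD 6: (0,-5.196) -> (-5.196,-8.196) [heading=210, draw]
  RT 30: heading 210 -> 180
  -- iteration 4/12 --
  FD 6: (-5.196,-8.196) -> (-11.196,-8.196) [heading=180, draw]
  RT 30: heading 180 -> 150
  -- iteration 5/12 --
  FD 6: (-11.196,-8.196) -> (-16.392,-5.196) [heading=150, draw]
  RT 30: heading 150 -> 120
  -- iteration 6/12 --
  FD 6: (-16.392,-5.196) -> (-19.392,0) [heading=120, draw]
  RT 30: heading 120 -> 90
  -- iteration 7/12 --
  FD 6: (-19.392,0) -> (-19.392,6) [heading=90, draw]
  RT 30: heading 90 -> 60
  -- iteration 8/12 --
  FD 6: (-19.392,6) -> (-16.392,11.196) [heading=60, draw]
  RT 30: heading 60 -> 30
  -- iteration 9/12 --
  FD 6: (-16.392,11.196) -> (-11.196,14.196) [heading=30, draw]
  RT 30: heading 30 -> 0
  -- iteration 10/12 --
  FD 6: (-11.196,14.196) -> (-5.196,14.196) [heading=0, draw]
  RT 30: heading 0 -> 330
  -- iteration 11/12 --
  FD 6: (-5.196,14.196) -> (0,11.196) [heading=330, draw]
  RT 30: heading 330 -> 300
  -- iteration 12/12 --
  FD 6: (0,11.196) -> (3,6) [heading=300, draw]
  RT 30: heading 300 -> 270
]
Final: pos=(3,6), heading=270, 12 segment(s) drawn

Start position: (3, 6)
Final position: (3, 6)
Distance = 0; < 1e-6 -> CLOSED

Answer: yes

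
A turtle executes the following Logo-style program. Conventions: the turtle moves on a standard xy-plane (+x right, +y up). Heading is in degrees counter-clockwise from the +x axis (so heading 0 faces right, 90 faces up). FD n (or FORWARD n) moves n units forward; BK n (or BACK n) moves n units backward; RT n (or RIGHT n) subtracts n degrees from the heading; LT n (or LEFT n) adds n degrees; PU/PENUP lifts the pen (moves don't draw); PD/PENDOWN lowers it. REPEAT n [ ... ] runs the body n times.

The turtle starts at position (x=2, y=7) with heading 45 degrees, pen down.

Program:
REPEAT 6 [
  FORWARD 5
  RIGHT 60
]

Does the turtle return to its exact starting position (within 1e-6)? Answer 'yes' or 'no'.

Executing turtle program step by step:
Start: pos=(2,7), heading=45, pen down
REPEAT 6 [
  -- iteration 1/6 --
  FD 5: (2,7) -> (5.536,10.536) [heading=45, draw]
  RT 60: heading 45 -> 345
  -- iteration 2/6 --
  FD 5: (5.536,10.536) -> (10.365,9.241) [heading=345, draw]
  RT 60: heading 345 -> 285
  -- iteration 3/6 --
  FD 5: (10.365,9.241) -> (11.659,4.412) [heading=285, draw]
  RT 60: heading 285 -> 225
  -- iteration 4/6 --
  FD 5: (11.659,4.412) -> (8.124,0.876) [heading=225, draw]
  RT 60: heading 225 -> 165
  -- iteration 5/6 --
  FD 5: (8.124,0.876) -> (3.294,2.17) [heading=165, draw]
  RT 60: heading 165 -> 105
  -- iteration 6/6 --
  FD 5: (3.294,2.17) -> (2,7) [heading=105, draw]
  RT 60: heading 105 -> 45
]
Final: pos=(2,7), heading=45, 6 segment(s) drawn

Start position: (2, 7)
Final position: (2, 7)
Distance = 0; < 1e-6 -> CLOSED

Answer: yes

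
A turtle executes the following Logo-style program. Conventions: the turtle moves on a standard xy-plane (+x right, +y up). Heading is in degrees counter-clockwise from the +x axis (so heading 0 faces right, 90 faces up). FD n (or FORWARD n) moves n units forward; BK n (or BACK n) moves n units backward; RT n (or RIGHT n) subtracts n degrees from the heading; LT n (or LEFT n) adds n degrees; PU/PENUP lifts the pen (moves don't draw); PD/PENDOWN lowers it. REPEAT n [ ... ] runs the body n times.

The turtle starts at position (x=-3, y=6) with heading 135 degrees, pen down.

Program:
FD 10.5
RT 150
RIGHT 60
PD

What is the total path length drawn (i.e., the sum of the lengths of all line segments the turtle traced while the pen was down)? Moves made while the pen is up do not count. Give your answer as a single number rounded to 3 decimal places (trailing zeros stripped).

Executing turtle program step by step:
Start: pos=(-3,6), heading=135, pen down
FD 10.5: (-3,6) -> (-10.425,13.425) [heading=135, draw]
RT 150: heading 135 -> 345
RT 60: heading 345 -> 285
PD: pen down
Final: pos=(-10.425,13.425), heading=285, 1 segment(s) drawn

Segment lengths:
  seg 1: (-3,6) -> (-10.425,13.425), length = 10.5
Total = 10.5

Answer: 10.5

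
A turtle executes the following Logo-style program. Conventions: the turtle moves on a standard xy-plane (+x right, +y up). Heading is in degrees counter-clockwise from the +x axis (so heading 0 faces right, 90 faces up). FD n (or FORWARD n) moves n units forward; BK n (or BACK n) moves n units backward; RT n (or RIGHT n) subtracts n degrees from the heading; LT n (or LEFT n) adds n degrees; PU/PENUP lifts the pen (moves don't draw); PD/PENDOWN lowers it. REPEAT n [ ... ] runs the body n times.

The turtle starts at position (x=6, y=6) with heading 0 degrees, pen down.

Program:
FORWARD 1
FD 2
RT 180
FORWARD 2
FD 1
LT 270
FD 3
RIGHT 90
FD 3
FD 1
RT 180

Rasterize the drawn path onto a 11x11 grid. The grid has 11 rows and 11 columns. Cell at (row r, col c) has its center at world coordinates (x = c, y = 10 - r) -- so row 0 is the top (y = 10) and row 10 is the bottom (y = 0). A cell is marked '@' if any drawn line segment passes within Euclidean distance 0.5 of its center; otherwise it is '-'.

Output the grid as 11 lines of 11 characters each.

Segment 0: (6,6) -> (7,6)
Segment 1: (7,6) -> (9,6)
Segment 2: (9,6) -> (7,6)
Segment 3: (7,6) -> (6,6)
Segment 4: (6,6) -> (6,9)
Segment 5: (6,9) -> (9,9)
Segment 6: (9,9) -> (10,9)

Answer: -----------
------@@@@@
------@----
------@----
------@@@@-
-----------
-----------
-----------
-----------
-----------
-----------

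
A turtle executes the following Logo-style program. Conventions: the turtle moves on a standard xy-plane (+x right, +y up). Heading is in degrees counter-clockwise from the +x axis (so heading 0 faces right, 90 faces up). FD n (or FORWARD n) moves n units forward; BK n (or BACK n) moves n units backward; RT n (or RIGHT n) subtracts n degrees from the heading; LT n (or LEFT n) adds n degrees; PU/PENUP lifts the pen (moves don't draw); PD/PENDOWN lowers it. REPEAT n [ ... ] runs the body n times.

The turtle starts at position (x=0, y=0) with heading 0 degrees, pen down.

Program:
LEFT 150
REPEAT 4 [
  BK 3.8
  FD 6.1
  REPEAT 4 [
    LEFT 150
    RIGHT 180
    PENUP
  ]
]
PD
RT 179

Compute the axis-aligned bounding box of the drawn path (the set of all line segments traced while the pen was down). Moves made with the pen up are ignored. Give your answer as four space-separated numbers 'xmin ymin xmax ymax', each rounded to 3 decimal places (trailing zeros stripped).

Executing turtle program step by step:
Start: pos=(0,0), heading=0, pen down
LT 150: heading 0 -> 150
REPEAT 4 [
  -- iteration 1/4 --
  BK 3.8: (0,0) -> (3.291,-1.9) [heading=150, draw]
  FD 6.1: (3.291,-1.9) -> (-1.992,1.15) [heading=150, draw]
  REPEAT 4 [
    -- iteration 1/4 --
    LT 150: heading 150 -> 300
    RT 180: heading 300 -> 120
    PU: pen up
    -- iteration 2/4 --
    LT 150: heading 120 -> 270
    RT 180: heading 270 -> 90
    PU: pen up
    -- iteration 3/4 --
    LT 150: heading 90 -> 240
    RT 180: heading 240 -> 60
    PU: pen up
    -- iteration 4/4 --
    LT 150: heading 60 -> 210
    RT 180: heading 210 -> 30
    PU: pen up
  ]
  -- iteration 2/4 --
  BK 3.8: (-1.992,1.15) -> (-5.283,-0.75) [heading=30, move]
  FD 6.1: (-5.283,-0.75) -> (0,2.3) [heading=30, move]
  REPEAT 4 [
    -- iteration 1/4 --
    LT 150: heading 30 -> 180
    RT 180: heading 180 -> 0
    PU: pen up
    -- iteration 2/4 --
    LT 150: heading 0 -> 150
    RT 180: heading 150 -> 330
    PU: pen up
    -- iteration 3/4 --
    LT 150: heading 330 -> 120
    RT 180: heading 120 -> 300
    PU: pen up
    -- iteration 4/4 --
    LT 150: heading 300 -> 90
    RT 180: heading 90 -> 270
    PU: pen up
  ]
  -- iteration 3/4 --
  BK 3.8: (0,2.3) -> (0,6.1) [heading=270, move]
  FD 6.1: (0,6.1) -> (0,0) [heading=270, move]
  REPEAT 4 [
    -- iteration 1/4 --
    LT 150: heading 270 -> 60
    RT 180: heading 60 -> 240
    PU: pen up
    -- iteration 2/4 --
    LT 150: heading 240 -> 30
    RT 180: heading 30 -> 210
    PU: pen up
    -- iteration 3/4 --
    LT 150: heading 210 -> 0
    RT 180: heading 0 -> 180
    PU: pen up
    -- iteration 4/4 --
    LT 150: heading 180 -> 330
    RT 180: heading 330 -> 150
    PU: pen up
  ]
  -- iteration 4/4 --
  BK 3.8: (0,0) -> (3.291,-1.9) [heading=150, move]
  FD 6.1: (3.291,-1.9) -> (-1.992,1.15) [heading=150, move]
  REPEAT 4 [
    -- iteration 1/4 --
    LT 150: heading 150 -> 300
    RT 180: heading 300 -> 120
    PU: pen up
    -- iteration 2/4 --
    LT 150: heading 120 -> 270
    RT 180: heading 270 -> 90
    PU: pen up
    -- iteration 3/4 --
    LT 150: heading 90 -> 240
    RT 180: heading 240 -> 60
    PU: pen up
    -- iteration 4/4 --
    LT 150: heading 60 -> 210
    RT 180: heading 210 -> 30
    PU: pen up
  ]
]
PD: pen down
RT 179: heading 30 -> 211
Final: pos=(-1.992,1.15), heading=211, 2 segment(s) drawn

Segment endpoints: x in {-1.992, 0, 3.291}, y in {-1.9, 0, 1.15}
xmin=-1.992, ymin=-1.9, xmax=3.291, ymax=1.15

Answer: -1.992 -1.9 3.291 1.15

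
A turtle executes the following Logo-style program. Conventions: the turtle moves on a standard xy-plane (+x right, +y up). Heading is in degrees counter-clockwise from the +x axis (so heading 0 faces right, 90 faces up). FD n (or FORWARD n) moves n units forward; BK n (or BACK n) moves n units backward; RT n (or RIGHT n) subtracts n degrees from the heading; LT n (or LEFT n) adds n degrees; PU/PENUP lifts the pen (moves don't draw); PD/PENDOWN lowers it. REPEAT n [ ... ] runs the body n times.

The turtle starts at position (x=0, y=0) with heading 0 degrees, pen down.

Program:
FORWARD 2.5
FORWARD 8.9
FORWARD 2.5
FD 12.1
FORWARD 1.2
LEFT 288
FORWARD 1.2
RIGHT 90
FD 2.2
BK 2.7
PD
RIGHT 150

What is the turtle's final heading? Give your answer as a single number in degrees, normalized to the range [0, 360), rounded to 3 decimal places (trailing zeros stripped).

Executing turtle program step by step:
Start: pos=(0,0), heading=0, pen down
FD 2.5: (0,0) -> (2.5,0) [heading=0, draw]
FD 8.9: (2.5,0) -> (11.4,0) [heading=0, draw]
FD 2.5: (11.4,0) -> (13.9,0) [heading=0, draw]
FD 12.1: (13.9,0) -> (26,0) [heading=0, draw]
FD 1.2: (26,0) -> (27.2,0) [heading=0, draw]
LT 288: heading 0 -> 288
FD 1.2: (27.2,0) -> (27.571,-1.141) [heading=288, draw]
RT 90: heading 288 -> 198
FD 2.2: (27.571,-1.141) -> (25.478,-1.821) [heading=198, draw]
BK 2.7: (25.478,-1.821) -> (28.046,-0.987) [heading=198, draw]
PD: pen down
RT 150: heading 198 -> 48
Final: pos=(28.046,-0.987), heading=48, 8 segment(s) drawn

Answer: 48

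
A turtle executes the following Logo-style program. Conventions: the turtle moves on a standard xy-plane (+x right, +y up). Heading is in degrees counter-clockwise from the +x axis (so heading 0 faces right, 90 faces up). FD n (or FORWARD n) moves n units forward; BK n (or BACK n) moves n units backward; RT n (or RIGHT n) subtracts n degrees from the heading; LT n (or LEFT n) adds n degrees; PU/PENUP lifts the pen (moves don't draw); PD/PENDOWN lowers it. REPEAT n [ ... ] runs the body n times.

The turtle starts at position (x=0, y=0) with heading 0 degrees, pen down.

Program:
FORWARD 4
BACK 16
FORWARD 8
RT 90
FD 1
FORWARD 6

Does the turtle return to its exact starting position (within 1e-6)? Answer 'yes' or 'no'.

Answer: no

Derivation:
Executing turtle program step by step:
Start: pos=(0,0), heading=0, pen down
FD 4: (0,0) -> (4,0) [heading=0, draw]
BK 16: (4,0) -> (-12,0) [heading=0, draw]
FD 8: (-12,0) -> (-4,0) [heading=0, draw]
RT 90: heading 0 -> 270
FD 1: (-4,0) -> (-4,-1) [heading=270, draw]
FD 6: (-4,-1) -> (-4,-7) [heading=270, draw]
Final: pos=(-4,-7), heading=270, 5 segment(s) drawn

Start position: (0, 0)
Final position: (-4, -7)
Distance = 8.062; >= 1e-6 -> NOT closed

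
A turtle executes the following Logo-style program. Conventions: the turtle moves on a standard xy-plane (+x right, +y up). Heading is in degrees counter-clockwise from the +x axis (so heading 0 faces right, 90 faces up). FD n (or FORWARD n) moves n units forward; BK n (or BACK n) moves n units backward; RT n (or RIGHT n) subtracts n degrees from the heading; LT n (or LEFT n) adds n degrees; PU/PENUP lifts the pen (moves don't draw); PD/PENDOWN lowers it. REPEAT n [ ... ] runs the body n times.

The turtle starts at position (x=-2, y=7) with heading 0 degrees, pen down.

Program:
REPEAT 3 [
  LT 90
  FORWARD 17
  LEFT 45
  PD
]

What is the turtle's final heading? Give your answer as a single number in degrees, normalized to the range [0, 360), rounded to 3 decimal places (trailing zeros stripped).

Executing turtle program step by step:
Start: pos=(-2,7), heading=0, pen down
REPEAT 3 [
  -- iteration 1/3 --
  LT 90: heading 0 -> 90
  FD 17: (-2,7) -> (-2,24) [heading=90, draw]
  LT 45: heading 90 -> 135
  PD: pen down
  -- iteration 2/3 --
  LT 90: heading 135 -> 225
  FD 17: (-2,24) -> (-14.021,11.979) [heading=225, draw]
  LT 45: heading 225 -> 270
  PD: pen down
  -- iteration 3/3 --
  LT 90: heading 270 -> 0
  FD 17: (-14.021,11.979) -> (2.979,11.979) [heading=0, draw]
  LT 45: heading 0 -> 45
  PD: pen down
]
Final: pos=(2.979,11.979), heading=45, 3 segment(s) drawn

Answer: 45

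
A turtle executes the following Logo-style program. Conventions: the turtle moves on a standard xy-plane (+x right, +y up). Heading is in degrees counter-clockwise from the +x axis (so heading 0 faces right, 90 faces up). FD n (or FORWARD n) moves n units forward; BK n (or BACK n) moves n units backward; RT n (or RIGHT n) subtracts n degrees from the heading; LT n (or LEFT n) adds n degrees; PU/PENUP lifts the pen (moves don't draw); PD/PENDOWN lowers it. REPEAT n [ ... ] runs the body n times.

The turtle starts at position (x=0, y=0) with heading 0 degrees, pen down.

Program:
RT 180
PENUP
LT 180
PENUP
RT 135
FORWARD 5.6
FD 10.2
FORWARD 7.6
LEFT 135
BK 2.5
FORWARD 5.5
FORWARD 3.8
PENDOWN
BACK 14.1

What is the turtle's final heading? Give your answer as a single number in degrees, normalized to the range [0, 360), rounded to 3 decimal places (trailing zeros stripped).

Answer: 0

Derivation:
Executing turtle program step by step:
Start: pos=(0,0), heading=0, pen down
RT 180: heading 0 -> 180
PU: pen up
LT 180: heading 180 -> 0
PU: pen up
RT 135: heading 0 -> 225
FD 5.6: (0,0) -> (-3.96,-3.96) [heading=225, move]
FD 10.2: (-3.96,-3.96) -> (-11.172,-11.172) [heading=225, move]
FD 7.6: (-11.172,-11.172) -> (-16.546,-16.546) [heading=225, move]
LT 135: heading 225 -> 0
BK 2.5: (-16.546,-16.546) -> (-19.046,-16.546) [heading=0, move]
FD 5.5: (-19.046,-16.546) -> (-13.546,-16.546) [heading=0, move]
FD 3.8: (-13.546,-16.546) -> (-9.746,-16.546) [heading=0, move]
PD: pen down
BK 14.1: (-9.746,-16.546) -> (-23.846,-16.546) [heading=0, draw]
Final: pos=(-23.846,-16.546), heading=0, 1 segment(s) drawn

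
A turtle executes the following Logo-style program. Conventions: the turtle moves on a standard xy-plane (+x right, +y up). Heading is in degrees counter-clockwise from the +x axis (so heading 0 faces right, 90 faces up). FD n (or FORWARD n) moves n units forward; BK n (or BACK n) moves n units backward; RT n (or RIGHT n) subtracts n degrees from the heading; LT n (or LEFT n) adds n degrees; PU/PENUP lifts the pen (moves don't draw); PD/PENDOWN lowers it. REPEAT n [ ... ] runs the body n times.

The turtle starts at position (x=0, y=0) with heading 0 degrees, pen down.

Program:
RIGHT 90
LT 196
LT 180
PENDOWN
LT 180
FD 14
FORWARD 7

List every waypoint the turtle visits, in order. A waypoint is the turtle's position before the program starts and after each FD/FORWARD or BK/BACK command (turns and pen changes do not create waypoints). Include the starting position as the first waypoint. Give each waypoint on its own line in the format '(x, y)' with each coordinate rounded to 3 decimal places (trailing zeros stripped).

Answer: (0, 0)
(-3.859, 13.458)
(-5.788, 20.186)

Derivation:
Executing turtle program step by step:
Start: pos=(0,0), heading=0, pen down
RT 90: heading 0 -> 270
LT 196: heading 270 -> 106
LT 180: heading 106 -> 286
PD: pen down
LT 180: heading 286 -> 106
FD 14: (0,0) -> (-3.859,13.458) [heading=106, draw]
FD 7: (-3.859,13.458) -> (-5.788,20.186) [heading=106, draw]
Final: pos=(-5.788,20.186), heading=106, 2 segment(s) drawn
Waypoints (3 total):
(0, 0)
(-3.859, 13.458)
(-5.788, 20.186)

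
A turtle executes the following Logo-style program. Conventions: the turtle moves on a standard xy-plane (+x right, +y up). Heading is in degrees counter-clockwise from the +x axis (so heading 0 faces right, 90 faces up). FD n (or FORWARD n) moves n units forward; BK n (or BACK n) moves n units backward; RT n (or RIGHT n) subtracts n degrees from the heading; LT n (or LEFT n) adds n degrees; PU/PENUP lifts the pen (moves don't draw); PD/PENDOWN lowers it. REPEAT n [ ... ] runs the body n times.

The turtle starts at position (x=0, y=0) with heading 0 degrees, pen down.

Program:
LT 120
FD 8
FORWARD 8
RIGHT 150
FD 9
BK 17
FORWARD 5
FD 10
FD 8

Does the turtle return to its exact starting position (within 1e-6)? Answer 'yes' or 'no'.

Executing turtle program step by step:
Start: pos=(0,0), heading=0, pen down
LT 120: heading 0 -> 120
FD 8: (0,0) -> (-4,6.928) [heading=120, draw]
FD 8: (-4,6.928) -> (-8,13.856) [heading=120, draw]
RT 150: heading 120 -> 330
FD 9: (-8,13.856) -> (-0.206,9.356) [heading=330, draw]
BK 17: (-0.206,9.356) -> (-14.928,17.856) [heading=330, draw]
FD 5: (-14.928,17.856) -> (-10.598,15.356) [heading=330, draw]
FD 10: (-10.598,15.356) -> (-1.938,10.356) [heading=330, draw]
FD 8: (-1.938,10.356) -> (4.99,6.356) [heading=330, draw]
Final: pos=(4.99,6.356), heading=330, 7 segment(s) drawn

Start position: (0, 0)
Final position: (4.99, 6.356)
Distance = 8.081; >= 1e-6 -> NOT closed

Answer: no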